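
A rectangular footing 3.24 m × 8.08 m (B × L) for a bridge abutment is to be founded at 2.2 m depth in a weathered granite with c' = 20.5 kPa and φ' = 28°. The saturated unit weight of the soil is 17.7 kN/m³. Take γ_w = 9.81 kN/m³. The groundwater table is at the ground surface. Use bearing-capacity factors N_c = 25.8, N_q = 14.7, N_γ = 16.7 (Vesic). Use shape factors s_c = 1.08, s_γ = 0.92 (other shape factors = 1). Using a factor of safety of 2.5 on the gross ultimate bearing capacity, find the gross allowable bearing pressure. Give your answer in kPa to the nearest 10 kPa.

q_all ≈ 410 kPa

γ' = 17.7 − 9.81 = 7.89 kN/m³ (submerged throughout). q = 7.89 × 2.2 = 17.358 kPa; the same γ' applies in the ½γBN_γ term.
c·N_c·s_c = 20.5 × 25.8 × 1.08 = 571.21 kPa
q·N_q = 17.358 × 14.7 = 255.16 kPa
0.5·γ·B·N_γ·s_γ = 0.5 × 7.89 × 3.24 × 16.7 × 0.92 = 196.38 kPa
q_ult = 571.21 + 255.16 + 196.38 = 1022.8 kPa.
q_all = 1022.8 / 2.5 = 409.1 kPa.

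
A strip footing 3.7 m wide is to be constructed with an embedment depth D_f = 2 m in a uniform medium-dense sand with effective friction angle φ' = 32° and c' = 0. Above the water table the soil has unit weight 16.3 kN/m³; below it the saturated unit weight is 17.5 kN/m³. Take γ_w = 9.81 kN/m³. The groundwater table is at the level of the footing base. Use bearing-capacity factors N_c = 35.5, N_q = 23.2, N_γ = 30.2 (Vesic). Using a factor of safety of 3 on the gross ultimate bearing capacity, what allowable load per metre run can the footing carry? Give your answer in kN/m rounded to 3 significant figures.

Overburden at base level: q = 16.3 × 2 = 32.6 kPa.
Below the base the soil is submerged, so the ½γBN_γ term uses γ' = 17.5 − 9.81 = 7.69 kN/m³.
Surcharge term q·N_q = 32.6 × 23.2 = 756.32 kPa; self-weight term 0.5·γ·B·N_γ = 0.5 × 7.69 × 3.7 × 30.2 = 429.64 kPa.
q_ult = 756.32 + 429.64 = 1186 kPa.
Gross allowable pressure q_all = 1186 / 3 = 395.32 kPa.
Allowable wall load = q_all × B = 395.32 × 3.7 = 1462.7 kN per metre run.

≈ 1460 kN/m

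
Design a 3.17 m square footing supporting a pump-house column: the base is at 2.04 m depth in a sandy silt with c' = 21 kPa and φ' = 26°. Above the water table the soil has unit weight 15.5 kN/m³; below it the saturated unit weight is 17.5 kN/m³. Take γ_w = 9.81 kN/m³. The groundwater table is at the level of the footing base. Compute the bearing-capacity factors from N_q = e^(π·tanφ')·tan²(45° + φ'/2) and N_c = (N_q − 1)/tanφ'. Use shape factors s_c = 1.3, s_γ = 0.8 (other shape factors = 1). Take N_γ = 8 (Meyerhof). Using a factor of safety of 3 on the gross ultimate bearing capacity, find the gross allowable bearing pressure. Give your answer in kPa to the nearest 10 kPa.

N_q = e^(π·tan26°)·tan²(58°) = 11.85; N_c = (N_q − 1)/tanφ' = 22.25.
Overburden at base level: q = 15.5 × 2.04 = 31.62 kPa.
Below the base the soil is submerged, so the ½γBN_γ term uses γ' = 17.5 − 9.81 = 7.69 kN/m³.
Cohesion term c·N_c·s_c = 21 × 22.254 × 1.3 = 607.55 kPa; surcharge term q·N_q = 31.62 × 11.854 = 374.83 kPa; self-weight term 0.5·γ·B·N_γ·s_γ = 0.5 × 7.69 × 3.17 × 8 × 0.8 = 78.007 kPa.
q_ult = 607.55 + 374.83 + 78.007 = 1060.4 kPa.
q_all = 1060.4 / 3 = 353.46 kPa.

q_all ≈ 350 kPa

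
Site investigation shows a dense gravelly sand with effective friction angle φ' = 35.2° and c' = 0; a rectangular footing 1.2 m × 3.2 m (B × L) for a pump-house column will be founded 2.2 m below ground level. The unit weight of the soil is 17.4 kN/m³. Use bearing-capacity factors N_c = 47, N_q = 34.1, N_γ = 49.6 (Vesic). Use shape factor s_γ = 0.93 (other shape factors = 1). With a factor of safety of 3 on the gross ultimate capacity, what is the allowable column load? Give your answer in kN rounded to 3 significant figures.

P_all ≈ 2290 kN

Overburden at base level: q = 17.4 × 2.2 = 38.28 kPa.
Surcharge term q·N_q = 38.28 × 34.1 = 1305.3 kPa; self-weight term 0.5·γ·B·N_γ·s_γ = 0.5 × 17.4 × 1.2 × 49.6 × 0.93 = 481.58 kPa.
q_ult = 1305.3 + 481.58 = 1786.9 kPa.
Gross allowable pressure q_all = 1786.9 / 3 = 595.64 kPa.
Footing area = 3.84 m², so allowable column load = 595.64 × 3.84 = 2287.3 kN.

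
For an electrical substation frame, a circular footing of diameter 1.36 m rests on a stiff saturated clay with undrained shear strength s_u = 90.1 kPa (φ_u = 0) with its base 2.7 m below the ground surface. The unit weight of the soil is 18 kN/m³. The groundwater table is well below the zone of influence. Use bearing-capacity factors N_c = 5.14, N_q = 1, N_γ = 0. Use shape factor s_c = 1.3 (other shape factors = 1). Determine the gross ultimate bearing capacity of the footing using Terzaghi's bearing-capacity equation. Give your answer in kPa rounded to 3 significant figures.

q_ult ≈ 651 kPa

Effective surcharge at the founding depth q = γ·D_f = 18 × 2.7 = 48.6 kPa.
q_ult = c·N_c·s_c + q·N_q
     = 90.1 × 5.14 × 1.3 + 48.6 × 1
     = 602.05 + 48.6 = 650.65 kPa.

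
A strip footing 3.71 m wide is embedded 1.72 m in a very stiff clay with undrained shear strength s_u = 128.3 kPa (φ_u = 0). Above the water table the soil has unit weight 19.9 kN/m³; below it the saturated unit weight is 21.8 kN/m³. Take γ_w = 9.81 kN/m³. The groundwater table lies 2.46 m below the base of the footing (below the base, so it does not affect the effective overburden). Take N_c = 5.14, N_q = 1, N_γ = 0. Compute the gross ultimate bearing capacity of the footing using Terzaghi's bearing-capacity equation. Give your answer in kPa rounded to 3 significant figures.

Effective surcharge at the founding depth q = γ·D_f = 19.9 × 1.72 = 34.228 kPa.
q_ult = c·N_c + q·N_q
     = 128.3 × 5.14 + 34.228 × 1
     = 659.46 + 34.228 = 693.69 kPa.

q_ult ≈ 694 kPa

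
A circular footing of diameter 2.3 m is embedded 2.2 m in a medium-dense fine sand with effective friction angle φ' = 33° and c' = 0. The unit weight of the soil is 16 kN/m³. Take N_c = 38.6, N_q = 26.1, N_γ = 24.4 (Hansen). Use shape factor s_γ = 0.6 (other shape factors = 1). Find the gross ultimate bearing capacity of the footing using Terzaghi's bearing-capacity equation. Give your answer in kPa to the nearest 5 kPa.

q_ult ≈ 1190 kPa

Overburden at base level: q = 16 × 2.2 = 35.2 kPa.
Surcharge term q·N_q = 35.2 × 26.1 = 918.72 kPa; self-weight term 0.5·γ·B·N_γ·s_γ = 0.5 × 16 × 2.3 × 24.4 × 0.6 = 269.38 kPa.
q_ult = 918.72 + 269.38 = 1188.1 kPa.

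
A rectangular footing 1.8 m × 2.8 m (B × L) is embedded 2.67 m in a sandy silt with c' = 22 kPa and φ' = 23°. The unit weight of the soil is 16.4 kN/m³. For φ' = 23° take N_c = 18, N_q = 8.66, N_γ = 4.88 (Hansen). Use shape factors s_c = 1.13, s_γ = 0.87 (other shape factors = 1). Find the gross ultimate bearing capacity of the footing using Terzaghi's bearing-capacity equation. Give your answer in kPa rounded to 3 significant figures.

q_ult ≈ 889 kPa

Overburden at base level: q = 16.4 × 2.67 = 43.788 kPa.
Cohesion term c·N_c·s_c = 22 × 18 × 1.13 = 447.48 kPa; surcharge term q·N_q = 43.788 × 8.66 = 379.2 kPa; self-weight term 0.5·γ·B·N_γ·s_γ = 0.5 × 16.4 × 1.8 × 4.88 × 0.87 = 62.665 kPa.
q_ult = 447.48 + 379.2 + 62.665 = 889.35 kPa.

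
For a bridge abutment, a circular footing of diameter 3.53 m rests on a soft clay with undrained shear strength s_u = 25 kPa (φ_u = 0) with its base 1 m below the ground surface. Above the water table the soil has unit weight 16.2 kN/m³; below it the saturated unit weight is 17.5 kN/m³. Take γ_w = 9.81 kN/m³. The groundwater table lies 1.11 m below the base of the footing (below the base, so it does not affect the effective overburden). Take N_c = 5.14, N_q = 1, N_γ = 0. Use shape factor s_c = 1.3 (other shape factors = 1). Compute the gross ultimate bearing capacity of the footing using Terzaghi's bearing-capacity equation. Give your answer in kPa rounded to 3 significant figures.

q = γ·D_f = 16.2 × 1 = 16.2 kPa.
c·N_c·s_c = 25 × 5.14 × 1.3 = 167.05 kPa
q·N_q = 16.2 × 1 = 16.2 kPa
q_ult = 167.05 + 16.2 = 183.25 kPa.

q_ult ≈ 183 kPa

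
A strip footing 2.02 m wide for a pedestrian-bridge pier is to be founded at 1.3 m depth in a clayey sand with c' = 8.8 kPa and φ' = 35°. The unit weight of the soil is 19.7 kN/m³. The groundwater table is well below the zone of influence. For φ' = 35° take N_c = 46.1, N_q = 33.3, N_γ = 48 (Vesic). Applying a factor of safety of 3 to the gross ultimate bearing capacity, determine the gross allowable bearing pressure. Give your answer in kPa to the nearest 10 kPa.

Overburden at base level: q = 19.7 × 1.3 = 25.61 kPa.
Cohesion term c·N_c = 8.8 × 46.1 = 405.68 kPa; surcharge term q·N_q = 25.61 × 33.3 = 852.81 kPa; self-weight term 0.5·γ·B·N_γ = 0.5 × 19.7 × 2.02 × 48 = 955.06 kPa.
q_ult = 405.68 + 852.81 + 955.06 = 2213.5 kPa.
q_all = q_ult / FS = 2213.5 / 3 = 737.85 kPa.

q_all ≈ 740 kPa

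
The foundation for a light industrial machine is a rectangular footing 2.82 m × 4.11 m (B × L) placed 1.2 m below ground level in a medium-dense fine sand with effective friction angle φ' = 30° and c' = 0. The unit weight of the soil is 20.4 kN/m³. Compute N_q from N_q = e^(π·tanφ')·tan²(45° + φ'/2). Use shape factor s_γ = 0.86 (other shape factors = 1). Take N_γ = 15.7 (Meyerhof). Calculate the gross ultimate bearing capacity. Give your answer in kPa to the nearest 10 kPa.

tan30° = 0.5774, so N_q = e^(π×0.5774)·tan²(60°) = 6.134 × 3.0 = 18.4.
q = γ·D_f = 20.4 × 1.2 = 24.48 kPa.
q·N_q = 24.48 × 18.401 = 450.46 kPa
0.5·γ·B·N_γ·s_γ = 0.5 × 20.4 × 2.82 × 15.7 × 0.86 = 388.37 kPa
q_ult = 450.46 + 388.37 = 838.83 kPa.

q_ult ≈ 840 kPa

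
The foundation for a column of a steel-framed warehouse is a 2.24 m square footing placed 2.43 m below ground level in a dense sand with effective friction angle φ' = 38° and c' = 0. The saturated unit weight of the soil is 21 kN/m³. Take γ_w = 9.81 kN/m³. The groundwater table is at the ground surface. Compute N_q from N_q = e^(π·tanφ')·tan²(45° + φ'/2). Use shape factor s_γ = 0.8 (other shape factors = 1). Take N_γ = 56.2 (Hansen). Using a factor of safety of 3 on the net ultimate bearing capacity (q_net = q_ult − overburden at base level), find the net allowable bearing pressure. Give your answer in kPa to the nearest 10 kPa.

N_q = e^(π·tan38°)·tan²(64°) = 48.93.
Water table at ground surface, so effective unit weight γ' = 21 − 9.81 = 11.19 kN/m³ is used throughout; overburden q = 11.19 × 2.43 = 27.192 kPa; the same γ' applies in the ½γBN_γ term.
Surcharge term q·N_q = 27.192 × 48.933 = 1330.6 kPa; self-weight term 0.5·γ·B·N_γ·s_γ = 0.5 × 11.19 × 2.24 × 56.2 × 0.8 = 563.47 kPa.
q_ult = 1330.6 + 563.47 = 1894.1 kPa.
q_net = 1894.1 − 27.192 = 1866.9 kPa.
q_all(net) = 1866.9 / 3 = 622.29 kPa.

q_all(net) ≈ 620 kPa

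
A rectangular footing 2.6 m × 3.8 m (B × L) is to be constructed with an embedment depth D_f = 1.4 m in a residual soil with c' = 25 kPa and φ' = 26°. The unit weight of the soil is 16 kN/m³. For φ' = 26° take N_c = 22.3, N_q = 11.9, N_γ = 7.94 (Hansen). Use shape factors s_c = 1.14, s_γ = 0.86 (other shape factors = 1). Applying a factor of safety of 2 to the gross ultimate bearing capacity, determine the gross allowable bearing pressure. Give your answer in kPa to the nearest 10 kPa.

Overburden at base level: q = 16 × 1.4 = 22.4 kPa.
Cohesion term c·N_c·s_c = 25 × 22.3 × 1.14 = 635.55 kPa; surcharge term q·N_q = 22.4 × 11.9 = 266.56 kPa; self-weight term 0.5·γ·B·N_γ·s_γ = 0.5 × 16 × 2.6 × 7.94 × 0.86 = 142.03 kPa.
q_ult = 635.55 + 266.56 + 142.03 = 1044.1 kPa.
q_all = q_ult / FS = 1044.1 / 2 = 522.07 kPa.

q_all ≈ 520 kPa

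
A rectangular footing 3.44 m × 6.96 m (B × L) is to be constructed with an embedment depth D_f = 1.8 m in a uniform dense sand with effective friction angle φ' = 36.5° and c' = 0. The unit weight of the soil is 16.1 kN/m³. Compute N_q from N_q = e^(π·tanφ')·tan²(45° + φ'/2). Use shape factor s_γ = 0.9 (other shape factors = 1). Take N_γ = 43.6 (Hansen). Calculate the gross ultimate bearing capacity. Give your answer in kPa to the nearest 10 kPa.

tan36.5° = 0.74, so N_q = e^(π×0.74)·tan²(63.25°) = 10.223 × 3.936 = 40.24.
Effective surcharge at the founding depth q = γ·D_f = 16.1 × 1.8 = 28.98 kPa.
q_ult = q·N_q + 0.5·γ·B·N_γ·s_γ
     = 28.98 × 40.24 + 0.5 × 16.1 × 3.44 × 43.6 × 0.9
     = 1166.1 + 1086.6 = 2252.8 kPa.

q_ult ≈ 2250 kPa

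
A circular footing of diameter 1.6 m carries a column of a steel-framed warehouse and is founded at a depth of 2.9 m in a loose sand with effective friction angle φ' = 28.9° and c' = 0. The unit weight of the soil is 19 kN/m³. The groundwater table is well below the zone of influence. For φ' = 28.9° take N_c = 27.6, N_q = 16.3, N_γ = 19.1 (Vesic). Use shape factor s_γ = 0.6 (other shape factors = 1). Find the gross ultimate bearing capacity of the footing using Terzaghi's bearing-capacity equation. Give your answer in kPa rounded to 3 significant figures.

q_ult ≈ 1070 kPa

Effective surcharge at the founding depth q = γ·D_f = 19 × 2.9 = 55.1 kPa.
q_ult = q·N_q + 0.5·γ·B·N_γ·s_γ
     = 55.1 × 16.3 + 0.5 × 19 × 1.6 × 19.1 × 0.6
     = 898.13 + 174.19 = 1072.3 kPa.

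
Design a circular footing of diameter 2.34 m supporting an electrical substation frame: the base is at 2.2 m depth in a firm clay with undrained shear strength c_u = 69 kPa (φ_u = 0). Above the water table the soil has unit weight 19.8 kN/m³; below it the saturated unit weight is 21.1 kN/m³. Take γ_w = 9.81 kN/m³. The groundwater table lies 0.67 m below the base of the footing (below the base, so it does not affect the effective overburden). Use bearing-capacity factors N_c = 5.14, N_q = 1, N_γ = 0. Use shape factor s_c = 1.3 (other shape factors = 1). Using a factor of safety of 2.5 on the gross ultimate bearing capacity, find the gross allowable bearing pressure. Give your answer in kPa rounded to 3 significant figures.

q_all ≈ 202 kPa

Effective surcharge at the founding depth q = γ·D_f = 19.8 × 2.2 = 43.56 kPa.
q_ult = c·N_c·s_c + q·N_q
     = 69 × 5.14 × 1.3 + 43.56 × 1
     = 461.06 + 43.56 = 504.62 kPa.
q_all = 504.62 / 2.5 = 201.85 kPa.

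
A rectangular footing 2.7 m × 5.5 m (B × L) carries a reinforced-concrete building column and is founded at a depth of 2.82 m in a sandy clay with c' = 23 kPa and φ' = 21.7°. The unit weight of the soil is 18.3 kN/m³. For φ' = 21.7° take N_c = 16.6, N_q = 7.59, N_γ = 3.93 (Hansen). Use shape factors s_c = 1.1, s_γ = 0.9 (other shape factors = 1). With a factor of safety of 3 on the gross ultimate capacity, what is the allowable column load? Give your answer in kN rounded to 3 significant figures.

q = γ·D_f = 18.3 × 2.82 = 51.606 kPa.
c·N_c·s_c = 23 × 16.6 × 1.1 = 419.98 kPa
q·N_q = 51.606 × 7.59 = 391.69 kPa
0.5·γ·B·N_γ·s_γ = 0.5 × 18.3 × 2.7 × 3.93 × 0.9 = 87.382 kPa
q_ult = 419.98 + 391.69 + 87.382 = 899.05 kPa.
Gross allowable pressure q_all = 899.05 / 3 = 299.68 kPa.
Footing area = 14.85 m², so allowable column load = 299.68 × 14.85 = 4450.3 kN.

P_all ≈ 4450 kN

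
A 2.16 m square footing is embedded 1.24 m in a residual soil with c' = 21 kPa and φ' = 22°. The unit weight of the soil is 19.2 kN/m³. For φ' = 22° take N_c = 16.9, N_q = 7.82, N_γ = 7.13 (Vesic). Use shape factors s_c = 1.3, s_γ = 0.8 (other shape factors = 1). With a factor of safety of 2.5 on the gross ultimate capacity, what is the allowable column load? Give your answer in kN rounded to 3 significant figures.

q = γ·D_f = 19.2 × 1.24 = 23.808 kPa.
c·N_c·s_c = 21 × 16.9 × 1.3 = 461.37 kPa
q·N_q = 23.808 × 7.82 = 186.18 kPa
0.5·γ·B·N_γ·s_γ = 0.5 × 19.2 × 2.16 × 7.13 × 0.8 = 118.28 kPa
q_ult = 461.37 + 186.18 + 118.28 = 765.83 kPa.
Gross allowable pressure q_all = 765.83 / 2.5 = 306.33 kPa.
Footing area = 4.6656 m², so allowable column load = 306.33 × 4.6656 = 1429.2 kN.

P_all ≈ 1430 kN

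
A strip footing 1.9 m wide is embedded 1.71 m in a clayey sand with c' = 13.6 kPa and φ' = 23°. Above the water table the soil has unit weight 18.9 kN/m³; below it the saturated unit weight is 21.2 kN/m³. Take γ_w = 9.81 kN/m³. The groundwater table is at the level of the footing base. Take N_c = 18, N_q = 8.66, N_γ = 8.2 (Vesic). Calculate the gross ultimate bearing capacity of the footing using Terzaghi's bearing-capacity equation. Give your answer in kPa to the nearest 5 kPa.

q_ult ≈ 615 kPa

Effective surcharge at the founding depth q = γ·D_f = 18.9 × 1.71 = 32.319 kPa.
The water table coincides with the base, so in the self-weight term γ → γ' = 11.39 kN/m³.
q_ult = c·N_c + q·N_q + 0.5·γ·B·N_γ
     = 13.6 × 18 + 32.319 × 8.66 + 0.5 × 11.39 × 1.9 × 8.2
     = 244.8 + 279.88 + 88.728 = 613.41 kPa.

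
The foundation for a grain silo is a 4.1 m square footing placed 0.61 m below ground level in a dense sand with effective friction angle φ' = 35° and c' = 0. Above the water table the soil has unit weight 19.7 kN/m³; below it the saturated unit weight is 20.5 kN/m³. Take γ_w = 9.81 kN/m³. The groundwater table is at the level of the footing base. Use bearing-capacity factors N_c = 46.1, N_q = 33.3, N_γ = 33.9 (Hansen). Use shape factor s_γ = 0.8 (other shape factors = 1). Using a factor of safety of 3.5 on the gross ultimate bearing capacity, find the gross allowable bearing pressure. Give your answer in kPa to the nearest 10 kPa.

q_all ≈ 280 kPa

q = γ·D_f = 19.7 × 0.61 = 12.017 kPa.
For the ½γBN_γ term take γ' = 20.5 − 9.81 = 10.69 kN/m³ (soil below base is submerged).
q·N_q = 12.017 × 33.3 = 400.17 kPa
0.5·γ·B·N_γ·s_γ = 0.5 × 10.69 × 4.1 × 33.9 × 0.8 = 594.32 kPa
q_ult = 400.17 + 594.32 = 994.49 kPa.
q_all = 994.49 / 3.5 = 284.14 kPa.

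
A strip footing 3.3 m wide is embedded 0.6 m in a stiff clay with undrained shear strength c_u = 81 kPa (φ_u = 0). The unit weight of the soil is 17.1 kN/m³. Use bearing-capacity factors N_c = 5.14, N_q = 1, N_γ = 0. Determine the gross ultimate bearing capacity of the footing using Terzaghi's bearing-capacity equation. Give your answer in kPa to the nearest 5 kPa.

Overburden at base level: q = 17.1 × 0.6 = 10.26 kPa.
Cohesion term c·N_c = 81 × 5.14 = 416.34 kPa; surcharge term q·N_q = 10.26 × 1 = 10.26 kPa.
q_ult = 416.34 + 10.26 = 426.6 kPa.

q_ult ≈ 425 kPa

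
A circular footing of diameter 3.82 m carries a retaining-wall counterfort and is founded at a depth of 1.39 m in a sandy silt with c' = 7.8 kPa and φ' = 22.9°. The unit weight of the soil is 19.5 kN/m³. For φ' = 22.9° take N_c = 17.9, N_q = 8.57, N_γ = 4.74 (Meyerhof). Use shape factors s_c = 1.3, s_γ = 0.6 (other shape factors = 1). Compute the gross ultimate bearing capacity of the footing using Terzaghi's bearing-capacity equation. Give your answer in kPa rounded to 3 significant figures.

q = γ·D_f = 19.5 × 1.39 = 27.105 kPa.
c·N_c·s_c = 7.8 × 17.9 × 1.3 = 181.51 kPa
q·N_q = 27.105 × 8.57 = 232.29 kPa
0.5·γ·B·N_γ·s_γ = 0.5 × 19.5 × 3.82 × 4.74 × 0.6 = 105.92 kPa
q_ult = 181.51 + 232.29 + 105.92 = 519.72 kPa.

q_ult ≈ 520 kPa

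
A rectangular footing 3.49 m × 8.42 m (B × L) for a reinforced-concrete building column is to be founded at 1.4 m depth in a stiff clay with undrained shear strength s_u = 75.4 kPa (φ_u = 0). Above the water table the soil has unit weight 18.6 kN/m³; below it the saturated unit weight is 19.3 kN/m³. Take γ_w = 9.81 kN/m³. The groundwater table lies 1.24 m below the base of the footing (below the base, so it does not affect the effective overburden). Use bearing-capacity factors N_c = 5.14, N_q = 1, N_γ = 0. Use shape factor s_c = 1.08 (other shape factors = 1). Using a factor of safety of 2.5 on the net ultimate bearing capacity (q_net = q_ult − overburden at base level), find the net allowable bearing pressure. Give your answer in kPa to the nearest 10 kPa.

q = γ·D_f = 18.6 × 1.4 = 26.04 kPa.
c·N_c·s_c = 75.4 × 5.14 × 1.08 = 418.56 kPa
q·N_q = 26.04 × 1 = 26.04 kPa
q_ult = 418.56 + 26.04 = 444.6 kPa.
q_net = 444.6 − 26.04 = 418.56 kPa.
q_all(net) = 418.56 / 2.5 = 167.42 kPa.

q_all(net) ≈ 170 kPa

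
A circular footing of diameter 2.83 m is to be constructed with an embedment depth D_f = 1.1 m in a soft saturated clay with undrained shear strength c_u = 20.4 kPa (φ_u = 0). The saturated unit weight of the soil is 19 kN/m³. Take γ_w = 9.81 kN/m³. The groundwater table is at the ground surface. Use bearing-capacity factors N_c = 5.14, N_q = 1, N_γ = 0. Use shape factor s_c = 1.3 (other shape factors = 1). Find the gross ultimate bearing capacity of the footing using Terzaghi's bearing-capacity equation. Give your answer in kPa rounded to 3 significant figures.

Water table at ground surface, so effective unit weight γ' = 19 − 9.81 = 9.19 kN/m³ is used throughout; overburden q = 9.19 × 1.1 = 10.109 kPa.
Cohesion term c·N_c·s_c = 20.4 × 5.14 × 1.3 = 136.31 kPa; surcharge term q·N_q = 10.109 × 1 = 10.109 kPa.
q_ult = 136.31 + 10.109 = 146.42 kPa.

q_ult ≈ 146 kPa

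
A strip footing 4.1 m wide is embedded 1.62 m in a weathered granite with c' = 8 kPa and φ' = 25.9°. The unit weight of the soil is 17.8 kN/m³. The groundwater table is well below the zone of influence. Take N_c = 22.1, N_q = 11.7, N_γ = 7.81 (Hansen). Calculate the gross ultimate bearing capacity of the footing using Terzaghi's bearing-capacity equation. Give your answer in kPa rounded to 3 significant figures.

q_ult ≈ 799 kPa

Overburden at base level: q = 17.8 × 1.62 = 28.836 kPa.
Cohesion term c·N_c = 8 × 22.1 = 176.8 kPa; surcharge term q·N_q = 28.836 × 11.7 = 337.38 kPa; self-weight term 0.5·γ·B·N_γ = 0.5 × 17.8 × 4.1 × 7.81 = 284.99 kPa.
q_ult = 176.8 + 337.38 + 284.99 = 799.17 kPa.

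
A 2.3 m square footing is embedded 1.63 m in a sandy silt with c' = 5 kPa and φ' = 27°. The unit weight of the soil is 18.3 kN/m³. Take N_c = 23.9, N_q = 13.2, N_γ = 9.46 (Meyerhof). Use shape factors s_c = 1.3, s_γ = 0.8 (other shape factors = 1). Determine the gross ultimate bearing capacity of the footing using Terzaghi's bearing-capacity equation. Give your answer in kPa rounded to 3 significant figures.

Effective surcharge at the founding depth q = γ·D_f = 18.3 × 1.63 = 29.829 kPa.
q_ult = c·N_c·s_c + q·N_q + 0.5·γ·B·N_γ·s_γ
     = 5 × 23.9 × 1.3 + 29.829 × 13.2 + 0.5 × 18.3 × 2.3 × 9.46 × 0.8
     = 155.35 + 393.74 + 159.27 = 708.36 kPa.

q_ult ≈ 708 kPa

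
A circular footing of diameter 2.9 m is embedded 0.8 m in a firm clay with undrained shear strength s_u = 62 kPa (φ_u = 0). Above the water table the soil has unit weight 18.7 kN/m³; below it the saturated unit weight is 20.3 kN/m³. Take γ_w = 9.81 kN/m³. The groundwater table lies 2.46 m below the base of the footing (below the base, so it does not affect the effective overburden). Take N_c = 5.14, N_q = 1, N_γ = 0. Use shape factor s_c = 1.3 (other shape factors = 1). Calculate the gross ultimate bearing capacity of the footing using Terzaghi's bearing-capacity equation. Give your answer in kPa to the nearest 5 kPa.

q_ult ≈ 430 kPa

Overburden at base level: q = 18.7 × 0.8 = 14.96 kPa.
Cohesion term c·N_c·s_c = 62 × 5.14 × 1.3 = 414.28 kPa; surcharge term q·N_q = 14.96 × 1 = 14.96 kPa.
q_ult = 414.28 + 14.96 = 429.24 kPa.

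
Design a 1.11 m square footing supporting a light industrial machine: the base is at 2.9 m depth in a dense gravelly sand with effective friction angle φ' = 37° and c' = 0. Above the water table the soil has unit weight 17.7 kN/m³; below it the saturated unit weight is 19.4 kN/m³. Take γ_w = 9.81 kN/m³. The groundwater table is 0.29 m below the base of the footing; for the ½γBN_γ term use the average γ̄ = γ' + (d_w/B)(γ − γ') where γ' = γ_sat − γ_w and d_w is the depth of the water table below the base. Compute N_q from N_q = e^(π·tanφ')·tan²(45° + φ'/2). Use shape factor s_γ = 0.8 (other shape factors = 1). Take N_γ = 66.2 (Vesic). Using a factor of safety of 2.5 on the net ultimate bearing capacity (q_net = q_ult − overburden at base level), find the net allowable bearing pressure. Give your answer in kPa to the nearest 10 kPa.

q_all(net) ≈ 1000 kPa

N_q = e^(π·tan37°)·tan²(63.5°) = 42.92.
Overburden at base level: q = 17.7 × 2.9 = 51.33 kPa.
The water table is 0.29 m below the base (< B = 1.11 m), so the ½γBN_γ term uses γ̄ = γ' + (d_w/B)(γ − γ') = 9.59 + (0.29/1.11)(17.7 − 9.59) = 11.709 kN/m³.
Surcharge term q·N_q = 51.33 × 42.92 = 2203.1 kPa; self-weight term 0.5·γ·B·N_γ·s_γ = 0.5 × 11.709 × 1.11 × 66.2 × 0.8 = 344.16 kPa.
q_ult = 2203.1 + 344.16 = 2547.2 kPa.
q_net = 2547.2 − 51.33 = 2495.9 kPa.
q_all(net) = 2495.9 / 2.5 = 998.36 kPa.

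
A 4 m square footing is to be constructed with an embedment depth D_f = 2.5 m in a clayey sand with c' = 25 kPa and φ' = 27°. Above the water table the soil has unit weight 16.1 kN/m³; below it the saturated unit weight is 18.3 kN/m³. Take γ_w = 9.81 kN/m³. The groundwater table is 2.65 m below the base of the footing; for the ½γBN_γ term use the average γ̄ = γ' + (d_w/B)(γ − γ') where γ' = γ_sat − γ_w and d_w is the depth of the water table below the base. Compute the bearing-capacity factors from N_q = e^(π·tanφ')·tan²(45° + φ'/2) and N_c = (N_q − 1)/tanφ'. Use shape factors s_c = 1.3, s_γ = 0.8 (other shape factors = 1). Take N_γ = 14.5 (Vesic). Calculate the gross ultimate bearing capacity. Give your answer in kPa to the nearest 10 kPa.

q_ult ≈ 1620 kPa

tan27° = 0.5095, so N_q = e^(π×0.5095)·tan²(58.5°) = 4.957 × 2.663 = 13.2.
N_c = (13.2 − 1)/tan27° = 23.94.
Overburden at base level: q = 16.1 × 2.5 = 40.25 kPa.
The water table is 2.65 m below the base (< B = 4 m), so the ½γBN_γ term uses γ̄ = γ' + (d_w/B)(γ − γ') = 8.49 + (2.65/4)(16.1 − 8.49) = 13.532 kN/m³.
Cohesion term c·N_c·s_c = 25 × 23.942 × 1.3 = 778.12 kPa; surcharge term q·N_q = 40.25 × 13.199 = 531.27 kPa; self-weight term 0.5·γ·B·N_γ·s_γ = 0.5 × 13.532 × 4 × 14.5 × 0.8 = 313.93 kPa.
q_ult = 778.12 + 531.27 + 313.93 = 1623.3 kPa.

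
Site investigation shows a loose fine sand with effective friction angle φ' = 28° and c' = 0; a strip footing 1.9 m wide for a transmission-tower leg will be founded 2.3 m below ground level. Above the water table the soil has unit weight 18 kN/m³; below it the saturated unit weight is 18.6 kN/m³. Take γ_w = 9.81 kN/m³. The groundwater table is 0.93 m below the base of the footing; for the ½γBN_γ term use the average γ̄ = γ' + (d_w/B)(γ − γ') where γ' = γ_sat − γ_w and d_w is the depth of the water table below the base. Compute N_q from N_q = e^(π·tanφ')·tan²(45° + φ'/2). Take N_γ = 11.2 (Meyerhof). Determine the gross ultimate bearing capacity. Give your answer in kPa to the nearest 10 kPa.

tan28° = 0.5317, so N_q = e^(π×0.5317)·tan²(59°) = 5.314 × 2.77 = 14.72.
q = γ·D_f = 18 × 2.3 = 41.4 kPa.
γ' = 8.79 kN/m³; averaging over the depth B below the base, γ̄ = γ' + (d_w/B)(γ − γ') = 13.298 kN/m³.
q·N_q = 41.4 × 14.72 = 609.4 kPa
0.5·γ·B·N_γ = 0.5 × 13.298 × 1.9 × 11.2 = 141.49 kPa
q_ult = 609.4 + 141.49 = 750.89 kPa.

q_ult ≈ 750 kPa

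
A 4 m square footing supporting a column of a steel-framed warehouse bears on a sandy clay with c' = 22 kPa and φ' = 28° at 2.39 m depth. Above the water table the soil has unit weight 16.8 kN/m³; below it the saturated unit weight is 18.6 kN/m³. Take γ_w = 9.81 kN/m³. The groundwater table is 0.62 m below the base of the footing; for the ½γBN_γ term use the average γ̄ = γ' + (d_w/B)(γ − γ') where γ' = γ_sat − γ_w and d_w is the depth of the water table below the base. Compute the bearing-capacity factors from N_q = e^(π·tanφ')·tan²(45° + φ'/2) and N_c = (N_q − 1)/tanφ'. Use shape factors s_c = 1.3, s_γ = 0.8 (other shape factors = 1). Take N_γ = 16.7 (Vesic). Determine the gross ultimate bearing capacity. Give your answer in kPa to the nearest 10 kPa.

q_ult ≈ 1600 kPa

tan28° = 0.5317, so N_q = e^(π×0.5317)·tan²(59°) = 5.314 × 2.77 = 14.72.
N_c = (14.72 − 1)/tan28° = 25.8.
Overburden at base level: q = 16.8 × 2.39 = 40.152 kPa.
The water table is 0.62 m below the base (< B = 4 m), so the ½γBN_γ term uses γ̄ = γ' + (d_w/B)(γ − γ') = 8.79 + (0.62/4)(16.8 − 8.79) = 10.032 kN/m³.
Cohesion term c·N_c·s_c = 22 × 25.803 × 1.3 = 737.98 kPa; surcharge term q·N_q = 40.152 × 14.72 = 591.03 kPa; self-weight term 0.5·γ·B·N_γ·s_γ = 0.5 × 10.032 × 4 × 16.7 × 0.8 = 268.04 kPa.
q_ult = 737.98 + 591.03 + 268.04 = 1597.1 kPa.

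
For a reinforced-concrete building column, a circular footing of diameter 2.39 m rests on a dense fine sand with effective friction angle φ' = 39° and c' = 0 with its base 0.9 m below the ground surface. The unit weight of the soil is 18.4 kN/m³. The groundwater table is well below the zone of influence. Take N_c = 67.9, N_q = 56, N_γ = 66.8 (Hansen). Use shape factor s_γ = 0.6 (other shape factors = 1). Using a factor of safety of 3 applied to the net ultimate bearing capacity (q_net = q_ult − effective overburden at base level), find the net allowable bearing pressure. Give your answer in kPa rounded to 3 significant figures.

q_all(net) ≈ 597 kPa

Overburden at base level: q = 18.4 × 0.9 = 16.56 kPa.
Surcharge term q·N_q = 16.56 × 56 = 927.36 kPa; self-weight term 0.5·γ·B·N_γ·s_γ = 0.5 × 18.4 × 2.39 × 66.8 × 0.6 = 881.28 kPa.
q_ult = 927.36 + 881.28 = 1808.6 kPa.
Net ultimate: q_net = 1808.6 − 16.56 = 1792.1 kPa.
q_all(net) = 1792.1 / 3 = 597.36 kPa.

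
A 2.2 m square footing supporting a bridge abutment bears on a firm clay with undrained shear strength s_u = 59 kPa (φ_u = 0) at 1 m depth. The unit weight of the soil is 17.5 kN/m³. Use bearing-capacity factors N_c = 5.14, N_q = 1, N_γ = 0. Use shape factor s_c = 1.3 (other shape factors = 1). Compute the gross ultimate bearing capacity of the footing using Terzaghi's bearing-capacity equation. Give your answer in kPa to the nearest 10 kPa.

q_ult ≈ 410 kPa

Overburden at base level: q = 17.5 × 1 = 17.5 kPa.
Cohesion term c·N_c·s_c = 59 × 5.14 × 1.3 = 394.24 kPa; surcharge term q·N_q = 17.5 × 1 = 17.5 kPa.
q_ult = 394.24 + 17.5 = 411.74 kPa.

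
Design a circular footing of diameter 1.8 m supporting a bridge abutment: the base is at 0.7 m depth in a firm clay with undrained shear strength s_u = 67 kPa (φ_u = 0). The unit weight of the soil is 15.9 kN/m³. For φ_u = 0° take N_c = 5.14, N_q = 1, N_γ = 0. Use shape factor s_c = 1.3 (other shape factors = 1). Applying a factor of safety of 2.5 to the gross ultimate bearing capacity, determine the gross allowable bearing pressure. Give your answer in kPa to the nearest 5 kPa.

q_all ≈ 185 kPa

Effective surcharge at the founding depth q = γ·D_f = 15.9 × 0.7 = 11.13 kPa.
q_ult = c·N_c·s_c + q·N_q
     = 67 × 5.14 × 1.3 + 11.13 × 1
     = 447.69 + 11.13 = 458.82 kPa.
q_all = q_ult / FS = 458.82 / 2.5 = 183.53 kPa.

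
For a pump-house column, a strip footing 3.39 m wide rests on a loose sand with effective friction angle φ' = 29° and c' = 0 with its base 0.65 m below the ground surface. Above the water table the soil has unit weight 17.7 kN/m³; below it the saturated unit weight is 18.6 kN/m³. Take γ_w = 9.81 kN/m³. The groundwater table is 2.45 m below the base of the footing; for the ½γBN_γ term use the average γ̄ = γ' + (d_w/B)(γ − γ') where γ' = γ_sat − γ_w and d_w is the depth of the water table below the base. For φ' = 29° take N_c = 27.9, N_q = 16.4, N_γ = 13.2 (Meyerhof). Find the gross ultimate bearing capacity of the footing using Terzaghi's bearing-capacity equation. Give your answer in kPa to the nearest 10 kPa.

q = γ·D_f = 17.7 × 0.65 = 11.505 kPa.
γ' = 8.79 kN/m³; averaging over the depth B below the base, γ̄ = γ' + (d_w/B)(γ − γ') = 15.229 kN/m³.
q·N_q = 11.505 × 16.4 = 188.68 kPa
0.5·γ·B·N_γ = 0.5 × 15.229 × 3.39 × 13.2 = 340.74 kPa
q_ult = 188.68 + 340.74 = 529.42 kPa.

q_ult ≈ 530 kPa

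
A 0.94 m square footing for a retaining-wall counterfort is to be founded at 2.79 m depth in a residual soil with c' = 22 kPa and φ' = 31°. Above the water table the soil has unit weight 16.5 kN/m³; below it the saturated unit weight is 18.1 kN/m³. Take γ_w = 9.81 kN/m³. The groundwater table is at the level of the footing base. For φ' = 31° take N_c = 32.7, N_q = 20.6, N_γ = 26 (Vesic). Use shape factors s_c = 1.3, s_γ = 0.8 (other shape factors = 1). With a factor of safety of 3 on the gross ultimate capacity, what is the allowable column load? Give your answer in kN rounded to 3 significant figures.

Overburden at base level: q = 16.5 × 2.79 = 46.035 kPa.
Below the base the soil is submerged, so the ½γBN_γ term uses γ' = 18.1 − 9.81 = 8.29 kN/m³.
Cohesion term c·N_c·s_c = 22 × 32.7 × 1.3 = 935.22 kPa; surcharge term q·N_q = 46.035 × 20.6 = 948.32 kPa; self-weight term 0.5·γ·B·N_γ·s_γ = 0.5 × 8.29 × 0.94 × 26 × 0.8 = 81.043 kPa.
q_ult = 935.22 + 948.32 + 81.043 = 1964.6 kPa.
Gross allowable pressure q_all = 1964.6 / 3 = 654.86 kPa.
Footing area = 0.8836 m², so allowable column load = 654.86 × 0.8836 = 578.64 kN.

P_all ≈ 579 kN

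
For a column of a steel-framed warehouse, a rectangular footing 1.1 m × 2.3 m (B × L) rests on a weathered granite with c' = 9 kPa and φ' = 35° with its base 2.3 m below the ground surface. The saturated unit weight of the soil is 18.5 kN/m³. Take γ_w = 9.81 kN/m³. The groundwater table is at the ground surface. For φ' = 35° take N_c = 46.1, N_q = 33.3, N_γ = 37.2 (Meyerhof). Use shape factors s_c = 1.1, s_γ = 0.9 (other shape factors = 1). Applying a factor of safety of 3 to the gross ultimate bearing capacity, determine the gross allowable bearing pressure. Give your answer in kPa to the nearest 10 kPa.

q_all ≈ 430 kPa

With the water table at the surface the whole profile is submerged: γ' = 18.5 − 9.81 = 8.69 kN/m³, so q = γ'·D_f = 19.987 kPa; the same γ' applies in the ½γBN_γ term.
q_ult = c·N_c·s_c + q·N_q + 0.5·γ·B·N_γ·s_γ
     = 9 × 46.1 × 1.1 + 19.987 × 33.3 + 0.5 × 8.69 × 1.1 × 37.2 × 0.9
     = 456.39 + 665.57 + 160.02 = 1282 kPa.
q_all = q_ult / FS = 1282 / 3 = 427.32 kPa.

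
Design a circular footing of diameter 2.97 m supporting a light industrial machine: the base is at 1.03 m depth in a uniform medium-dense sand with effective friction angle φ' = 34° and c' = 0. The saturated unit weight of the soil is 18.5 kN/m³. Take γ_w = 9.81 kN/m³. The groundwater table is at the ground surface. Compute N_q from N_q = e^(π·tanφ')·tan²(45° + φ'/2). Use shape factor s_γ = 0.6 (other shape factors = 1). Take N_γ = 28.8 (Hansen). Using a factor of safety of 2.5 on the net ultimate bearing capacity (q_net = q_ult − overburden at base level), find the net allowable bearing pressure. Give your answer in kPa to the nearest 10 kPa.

N_q = e^(π·tan34°)·tan²(62°) = 29.44.
γ' = 18.5 − 9.81 = 8.69 kN/m³ (submerged throughout). q = 8.69 × 1.03 = 8.9507 kPa; the same γ' applies in the ½γBN_γ term.
q·N_q = 8.9507 × 29.44 = 263.51 kPa
0.5·γ·B·N_γ·s_γ = 0.5 × 8.69 × 2.97 × 28.8 × 0.6 = 222.99 kPa
q_ult = 263.51 + 222.99 = 486.5 kPa.
q_net = 486.5 − 8.9507 = 477.55 kPa.
q_all(net) = 477.55 / 2.5 = 191.02 kPa.

q_all(net) ≈ 190 kPa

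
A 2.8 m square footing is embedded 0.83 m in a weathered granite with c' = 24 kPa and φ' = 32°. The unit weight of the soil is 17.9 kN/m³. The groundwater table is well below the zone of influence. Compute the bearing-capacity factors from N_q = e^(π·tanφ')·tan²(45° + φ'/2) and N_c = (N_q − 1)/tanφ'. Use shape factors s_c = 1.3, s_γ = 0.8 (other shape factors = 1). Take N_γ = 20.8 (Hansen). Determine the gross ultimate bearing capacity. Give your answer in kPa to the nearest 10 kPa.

q_ult ≈ 1870 kPa

tan32° = 0.6249, so N_q = e^(π×0.6249)·tan²(61°) = 7.121 × 3.255 = 23.18.
N_c = (23.18 − 1)/tan32° = 35.49.
q = γ·D_f = 17.9 × 0.83 = 14.857 kPa.
c·N_c·s_c = 24 × 35.49 × 1.3 = 1107.3 kPa
q·N_q = 14.857 × 23.177 = 344.34 kPa
0.5·γ·B·N_γ·s_γ = 0.5 × 17.9 × 2.8 × 20.8 × 0.8 = 417 kPa
q_ult = 1107.3 + 344.34 + 417 = 1868.6 kPa.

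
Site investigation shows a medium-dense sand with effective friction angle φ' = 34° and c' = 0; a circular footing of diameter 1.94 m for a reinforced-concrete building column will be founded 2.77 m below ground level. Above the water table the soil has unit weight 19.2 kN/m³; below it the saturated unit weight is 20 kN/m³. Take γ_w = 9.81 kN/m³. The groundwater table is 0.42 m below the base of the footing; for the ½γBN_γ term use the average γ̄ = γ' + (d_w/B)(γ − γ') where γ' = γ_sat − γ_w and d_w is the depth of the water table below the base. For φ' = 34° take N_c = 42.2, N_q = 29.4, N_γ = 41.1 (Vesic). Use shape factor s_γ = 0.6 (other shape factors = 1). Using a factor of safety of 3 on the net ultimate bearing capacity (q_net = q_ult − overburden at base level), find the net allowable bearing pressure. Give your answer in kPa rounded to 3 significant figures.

q_all(net) ≈ 600 kPa

Overburden at base level: q = 19.2 × 2.77 = 53.184 kPa.
The water table is 0.42 m below the base (< B = 1.94 m), so the ½γBN_γ term uses γ̄ = γ' + (d_w/B)(γ − γ') = 10.19 + (0.42/1.94)(19.2 − 10.19) = 12.141 kN/m³.
Surcharge term q·N_q = 53.184 × 29.4 = 1563.6 kPa; self-weight term 0.5·γ·B·N_γ·s_γ = 0.5 × 12.141 × 1.94 × 41.1 × 0.6 = 290.41 kPa.
q_ult = 1563.6 + 290.41 = 1854 kPa.
q_net = 1854 − 53.184 = 1800.8 kPa.
q_all(net) = 1800.8 / 3 = 600.28 kPa.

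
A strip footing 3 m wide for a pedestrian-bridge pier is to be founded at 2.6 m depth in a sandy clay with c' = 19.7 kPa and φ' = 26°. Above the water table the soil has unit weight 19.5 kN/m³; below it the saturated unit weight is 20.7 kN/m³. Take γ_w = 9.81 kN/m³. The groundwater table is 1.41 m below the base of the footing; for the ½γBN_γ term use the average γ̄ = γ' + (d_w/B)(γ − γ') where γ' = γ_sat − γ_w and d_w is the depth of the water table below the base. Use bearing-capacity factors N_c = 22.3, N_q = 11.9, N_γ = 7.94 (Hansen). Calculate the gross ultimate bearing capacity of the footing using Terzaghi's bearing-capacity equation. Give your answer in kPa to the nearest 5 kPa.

Overburden at base level: q = 19.5 × 2.6 = 50.7 kPa.
The water table is 1.41 m below the base (< B = 3 m), so the ½γBN_γ term uses γ̄ = γ' + (d_w/B)(γ − γ') = 10.89 + (1.41/3)(19.5 − 10.89) = 14.937 kN/m³.
Cohesion term c·N_c = 19.7 × 22.3 = 439.31 kPa; surcharge term q·N_q = 50.7 × 11.9 = 603.33 kPa; self-weight term 0.5·γ·B·N_γ = 0.5 × 14.937 × 3 × 7.94 = 177.9 kPa.
q_ult = 439.31 + 603.33 + 177.9 = 1220.5 kPa.

q_ult ≈ 1220 kPa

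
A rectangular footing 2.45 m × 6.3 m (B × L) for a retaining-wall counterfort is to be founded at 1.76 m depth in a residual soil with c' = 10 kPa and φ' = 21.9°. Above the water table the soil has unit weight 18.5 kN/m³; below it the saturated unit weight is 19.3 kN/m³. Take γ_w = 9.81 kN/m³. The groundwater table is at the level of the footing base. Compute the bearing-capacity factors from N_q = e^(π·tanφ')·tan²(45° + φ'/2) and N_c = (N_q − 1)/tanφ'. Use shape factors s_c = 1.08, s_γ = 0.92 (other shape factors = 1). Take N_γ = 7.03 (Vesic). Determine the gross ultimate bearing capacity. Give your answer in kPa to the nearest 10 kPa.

tan21.9° = 0.402, so N_q = e^(π×0.402)·tan²(55.95°) = 3.536 × 2.19 = 7.74.
N_c = (7.74 − 1)/tan21.9° = 16.77.
q = γ·D_f = 18.5 × 1.76 = 32.56 kPa.
For the ½γBN_γ term take γ' = 19.3 − 9.81 = 9.49 kN/m³ (soil below base is submerged).
c·N_c·s_c = 10 × 16.772 × 1.08 = 181.14 kPa
q·N_q = 32.56 × 7.7422 = 252.09 kPa
0.5·γ·B·N_γ·s_γ = 0.5 × 9.49 × 2.45 × 7.03 × 0.92 = 75.187 kPa
q_ult = 181.14 + 252.09 + 75.187 = 508.41 kPa.

q_ult ≈ 510 kPa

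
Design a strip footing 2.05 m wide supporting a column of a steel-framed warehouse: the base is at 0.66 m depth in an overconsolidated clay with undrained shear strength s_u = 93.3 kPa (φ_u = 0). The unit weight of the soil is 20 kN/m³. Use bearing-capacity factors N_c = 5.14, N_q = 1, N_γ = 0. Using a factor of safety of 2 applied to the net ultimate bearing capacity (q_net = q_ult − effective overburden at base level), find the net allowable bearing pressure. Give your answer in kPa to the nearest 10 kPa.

q_all(net) ≈ 240 kPa

q = γ·D_f = 20 × 0.66 = 13.2 kPa.
c·N_c = 93.3 × 5.14 = 479.56 kPa
q·N_q = 13.2 × 1 = 13.2 kPa
q_ult = 479.56 + 13.2 = 492.76 kPa.
Net ultimate: q_net = 492.76 − 13.2 = 479.56 kPa.
q_all(net) = 479.56 / 2 = 239.78 kPa.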